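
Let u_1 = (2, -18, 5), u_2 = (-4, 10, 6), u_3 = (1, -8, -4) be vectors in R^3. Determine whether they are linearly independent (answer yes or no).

yes

Form the matrix with these vectors as rows and row reduce.
R2 ← R2 + (2)·R1: [0, -26, 16]
R3 ← R3 − (1/2)·R1: [0, 1, -13/2]
R3 ← R3 + (1/26)·R2: [0, 0, -153/26]
3 nonzero rows, so the 3 vectors span a space of dimension 3.
Since 3 = 3, the vectors are linearly independent.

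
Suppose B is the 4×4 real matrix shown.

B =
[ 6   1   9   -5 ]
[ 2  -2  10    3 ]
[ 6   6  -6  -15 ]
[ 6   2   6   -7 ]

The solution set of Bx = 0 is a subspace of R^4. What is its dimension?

Row reduce to echelon form.
R2 ← R2 − (1/3)·R1: [0, -7/3, 7, 14/3]
R3 ← R3 − R1: [0, 5, -15, -10]
R4 ← R4 − R1: [0, 1, -3, -2]
R3 ← R3 + (15/7)·R2: [0, 0, 0, 0]
R4 ← R4 + (3/7)·R2: [0, 0, 0, 0]
2 nonzero rows, so rank(B) = 2.
B has 4 columns; by rank–nullity, nullity = 4 − 2 = 2.

2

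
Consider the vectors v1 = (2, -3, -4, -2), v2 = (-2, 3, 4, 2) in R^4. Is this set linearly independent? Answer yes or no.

no

Form the matrix with these vectors as rows and row reduce.
R2 ← R2 + R1: [0, 0, 0, 0]
1 nonzero row, so the 2 vectors span a space of dimension 1.
Since 1 < 2, the vectors are linearly dependent.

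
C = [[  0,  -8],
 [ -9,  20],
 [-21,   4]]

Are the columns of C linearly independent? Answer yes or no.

Row reduce C to echelon form.
Swap R1 ↔ R2
R3 ← R3 − (7/3)·R1: [0, -128/3]
R3 ← R3 − (16/3)·R2: [0, 0]
2 pivots among 2 columns.
Every column is a pivot column, so the columns are linearly independent.

yes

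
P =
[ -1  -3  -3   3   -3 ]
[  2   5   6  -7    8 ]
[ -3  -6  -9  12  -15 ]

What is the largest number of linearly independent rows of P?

2

Row reduce to echelon form.
R2 ← R2 + (2)·R1: [0, -1, 0, -1, 2]
R3 ← R3 − (3)·R1: [0, 3, 0, 3, -6]
R3 ← R3 + (3)·R2: [0, 0, 0, 0, 0]
Echelon form has 2 nonzero rows, so rank(P) = 2.
The rank gives the maximum number of linearly independent rows: 2.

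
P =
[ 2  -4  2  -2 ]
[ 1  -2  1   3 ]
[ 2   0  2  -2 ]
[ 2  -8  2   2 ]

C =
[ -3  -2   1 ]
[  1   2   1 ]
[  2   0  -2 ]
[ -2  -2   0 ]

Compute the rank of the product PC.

First compute PC:
[[ -2,  -8,  -6],
 [ -9, -12,  -3],
 [  2,   0,  -2],
 [-14, -24, -10]]
Now row reduce the product.
R2 ← R2 − (9/2)·R1: [0, 24, 24]
R3 ← R3 + R1: [0, -8, -8]
R4 ← R4 − (7)·R1: [0, 32, 32]
R3 ← R3 + (1/3)·R2: [0, 0, 0]
R4 ← R4 − (4/3)·R2: [0, 0, 0]
2 nonzero rows, so rank(PC) = 2.

2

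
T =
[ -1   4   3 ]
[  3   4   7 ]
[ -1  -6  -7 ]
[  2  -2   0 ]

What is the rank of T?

Row reduce to echelon form.
R2 ← R2 + (3)·R1: [0, 16, 16]
R3 ← R3 − R1: [0, -10, -10]
R4 ← R4 + (2)·R1: [0, 6, 6]
R3 ← R3 + (5/8)·R2: [0, 0, 0]
R4 ← R4 − (3/8)·R2: [0, 0, 0]
Echelon form has 2 nonzero rows, so rank(T) = 2.

2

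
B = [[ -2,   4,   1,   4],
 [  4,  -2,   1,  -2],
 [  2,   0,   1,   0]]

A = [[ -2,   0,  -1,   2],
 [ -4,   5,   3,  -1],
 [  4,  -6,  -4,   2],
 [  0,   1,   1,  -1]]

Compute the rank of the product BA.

2

First compute BA:
[[ -8,  18,  14, -10],
 [  4, -18, -16,  14],
 [  0,  -6,  -6,   6]]
Now row reduce the product.
R2 ← R2 + (1/2)·R1: [0, -9, -9, 9]
R3 ← R3 − (2/3)·R2: [0, 0, 0, 0]
2 nonzero rows, so rank(BA) = 2.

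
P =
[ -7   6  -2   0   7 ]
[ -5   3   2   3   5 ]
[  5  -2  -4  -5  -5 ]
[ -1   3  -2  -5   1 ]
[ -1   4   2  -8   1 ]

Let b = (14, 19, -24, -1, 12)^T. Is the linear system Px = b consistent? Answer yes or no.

yes

Row reduce the augmented matrix [P | b].
R2 ← R2 − (5/7)·R1: [0, -9/7, 24/7, 3, 0, 9]
R3 ← R3 + (5/7)·R1: [0, 16/7, -38/7, -5, 0, -14]
R4 ← R4 − (1/7)·R1: [0, 15/7, -12/7, -5, 0, -3]
R5 ← R5 − (1/7)·R1: [0, 22/7, 16/7, -8, 0, 10]
R3 ← R3 + (16/9)·R2: [0, 0, 2/3, 1/3, 0, 2]
R4 ← R4 + (5/3)·R2: [0, 0, 4, 0, 0, 12]
R5 ← R5 + (22/9)·R2: [0, 0, 32/3, -2/3, 0, 32]
R4 ← R4 − (6)·R3: [0, 0, 0, -2, 0, 0]
R5 ← R5 − (16)·R3: [0, 0, 0, -6, 0, 0]
R5 ← R5 − (3)·R4: [0, 0, 0, 0, 0, 0]
The echelon form has 4 nonzero rows, and every pivot lies in the first 5 columns, so rank(P) = rank([P|b]) = 4.
The system is consistent.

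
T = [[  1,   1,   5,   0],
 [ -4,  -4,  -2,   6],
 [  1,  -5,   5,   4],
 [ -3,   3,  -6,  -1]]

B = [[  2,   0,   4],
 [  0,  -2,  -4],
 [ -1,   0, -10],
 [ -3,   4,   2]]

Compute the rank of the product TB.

3

First compute TB:
[[ -3,  -2, -50],
 [-24,  32,  32],
 [-15,  26, -18],
 [  3, -10,  34]]
Now row reduce the product.
R2 ← R2 − (8)·R1: [0, 48, 432]
R3 ← R3 − (5)·R1: [0, 36, 232]
R4 ← R4 + R1: [0, -12, -16]
R3 ← R3 − (3/4)·R2: [0, 0, -92]
R4 ← R4 + (1/4)·R2: [0, 0, 92]
R4 ← R4 + R3: [0, 0, 0]
3 nonzero rows, so rank(TB) = 3.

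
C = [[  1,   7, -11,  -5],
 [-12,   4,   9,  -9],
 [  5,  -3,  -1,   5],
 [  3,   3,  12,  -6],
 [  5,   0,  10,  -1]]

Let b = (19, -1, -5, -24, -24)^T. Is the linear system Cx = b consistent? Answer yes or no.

Row reduce the augmented matrix [C | b].
R2 ← R2 + (12)·R1: [0, 88, -123, -69, 227]
R3 ← R3 − (5)·R1: [0, -38, 54, 30, -100]
R4 ← R4 − (3)·R1: [0, -18, 45, 9, -81]
R5 ← R5 − (5)·R1: [0, -35, 65, 24, -119]
R3 ← R3 + (19/44)·R2: [0, 0, 39/44, 9/44, -87/44]
R4 ← R4 + (9/44)·R2: [0, 0, 873/44, -225/44, -1521/44]
R5 ← R5 + (35/88)·R2: [0, 0, 1415/88, -303/88, -2527/88]
R4 ← R4 − (291/13)·R3: [0, 0, 0, -126/13, 126/13]
R5 ← R5 − (1415/78)·R3: [0, 0, 0, -93/13, 93/13]
R5 ← R5 − (31/42)·R4: [0, 0, 0, 0, 0]
The echelon form has 4 nonzero rows, and every pivot lies in the first 4 columns, so rank(C) = rank([C|b]) = 4.
The system is consistent.

yes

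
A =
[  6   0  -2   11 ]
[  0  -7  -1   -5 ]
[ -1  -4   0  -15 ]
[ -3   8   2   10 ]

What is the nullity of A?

Row reduce to echelon form.
R3 ← R3 + (1/6)·R1: [0, -4, -1/3, -79/6]
R4 ← R4 + (1/2)·R1: [0, 8, 1, 31/2]
R3 ← R3 − (4/7)·R2: [0, 0, 5/21, -433/42]
R4 ← R4 + (8/7)·R2: [0, 0, -1/7, 137/14]
R4 ← R4 + (3/5)·R3: [0, 0, 0, 18/5]
4 nonzero rows, so rank(A) = 4.
A has 4 columns; by rank–nullity, nullity = 4 − 4 = 0.

0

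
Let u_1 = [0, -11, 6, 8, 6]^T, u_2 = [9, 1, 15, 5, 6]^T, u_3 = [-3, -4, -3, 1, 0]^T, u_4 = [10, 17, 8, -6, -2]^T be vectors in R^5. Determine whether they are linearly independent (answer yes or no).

Form the matrix with these vectors as rows and row reduce.
Swap R1 ↔ R2
R3 ← R3 + (1/3)·R1: [0, -11/3, 2, 8/3, 2]
R4 ← R4 − (10/9)·R1: [0, 143/9, -26/3, -104/9, -26/3]
R3 ← R3 − (1/3)·R2: [0, 0, 0, 0, 0]
R4 ← R4 + (13/9)·R2: [0, 0, 0, 0, 0]
2 nonzero rows, so the 4 vectors span a space of dimension 2.
Since 2 < 4, the vectors are linearly dependent.

no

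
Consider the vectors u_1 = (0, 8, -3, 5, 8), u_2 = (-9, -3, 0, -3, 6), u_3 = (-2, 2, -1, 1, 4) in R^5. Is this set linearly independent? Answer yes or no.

Form the matrix with these vectors as rows and row reduce.
Swap R1 ↔ R2
R3 ← R3 − (2/9)·R1: [0, 8/3, -1, 5/3, 8/3]
R3 ← R3 − (1/3)·R2: [0, 0, 0, 0, 0]
2 nonzero rows, so the 3 vectors span a space of dimension 2.
Since 2 < 3, the vectors are linearly dependent.

no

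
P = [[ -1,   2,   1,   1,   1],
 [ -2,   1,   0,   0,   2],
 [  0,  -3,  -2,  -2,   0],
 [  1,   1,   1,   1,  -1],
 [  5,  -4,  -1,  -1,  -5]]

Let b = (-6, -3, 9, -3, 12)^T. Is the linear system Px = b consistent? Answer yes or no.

Row reduce the augmented matrix [P | b].
R2 ← R2 − (2)·R1: [0, -3, -2, -2, 0, 9]
R4 ← R4 + R1: [0, 3, 2, 2, 0, -9]
R5 ← R5 + (5)·R1: [0, 6, 4, 4, 0, -18]
R3 ← R3 − R2: [0, 0, 0, 0, 0, 0]
R4 ← R4 + R2: [0, 0, 0, 0, 0, 0]
R5 ← R5 + (2)·R2: [0, 0, 0, 0, 0, 0]
The echelon form has 2 nonzero rows, and every pivot lies in the first 5 columns, so rank(P) = rank([P|b]) = 2.
The system is consistent.

yes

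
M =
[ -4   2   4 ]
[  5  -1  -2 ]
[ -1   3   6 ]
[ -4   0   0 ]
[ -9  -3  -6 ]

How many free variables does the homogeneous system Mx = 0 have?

Row reduce to echelon form.
R2 ← R2 + (5/4)·R1: [0, 3/2, 3]
R3 ← R3 − (1/4)·R1: [0, 5/2, 5]
R4 ← R4 − R1: [0, -2, -4]
R5 ← R5 − (9/4)·R1: [0, -15/2, -15]
R3 ← R3 − (5/3)·R2: [0, 0, 0]
R4 ← R4 + (4/3)·R2: [0, 0, 0]
R5 ← R5 + (5)·R2: [0, 0, 0]
2 nonzero rows, so rank(M) = 2.
M has 3 columns; by rank–nullity, nullity = 3 − 2 = 1.

1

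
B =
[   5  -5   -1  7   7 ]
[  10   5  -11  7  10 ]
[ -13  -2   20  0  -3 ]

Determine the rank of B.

3

Row reduce to echelon form.
R2 ← R2 − (2)·R1: [0, 15, -9, -7, -4]
R3 ← R3 + (13/5)·R1: [0, -15, 87/5, 91/5, 76/5]
R3 ← R3 + R2: [0, 0, 42/5, 56/5, 56/5]
Echelon form has 3 nonzero rows, so rank(B) = 3.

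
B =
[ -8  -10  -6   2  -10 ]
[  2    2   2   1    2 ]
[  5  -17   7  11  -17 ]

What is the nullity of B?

2

Row reduce to echelon form.
R2 ← R2 + (1/4)·R1: [0, -1/2, 1/2, 3/2, -1/2]
R3 ← R3 + (5/8)·R1: [0, -93/4, 13/4, 49/4, -93/4]
R3 ← R3 − (93/2)·R2: [0, 0, -20, -115/2, 0]
3 nonzero rows, so rank(B) = 3.
B has 5 columns; by rank–nullity, nullity = 5 − 3 = 2.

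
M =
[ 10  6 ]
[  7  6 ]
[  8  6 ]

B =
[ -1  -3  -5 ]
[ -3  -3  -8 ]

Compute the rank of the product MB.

2

First compute MB:
[[-28, -48, -98],
 [-25, -39, -83],
 [-26, -42, -88]]
Now row reduce the product.
R2 ← R2 − (25/28)·R1: [0, 27/7, 9/2]
R3 ← R3 − (13/14)·R1: [0, 18/7, 3]
R3 ← R3 − (2/3)·R2: [0, 0, 0]
2 nonzero rows, so rank(MB) = 2.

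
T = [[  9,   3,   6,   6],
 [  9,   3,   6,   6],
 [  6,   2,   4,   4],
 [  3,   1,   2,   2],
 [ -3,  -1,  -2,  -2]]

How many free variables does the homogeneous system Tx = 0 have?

Row reduce to echelon form.
R2 ← R2 − R1: [0, 0, 0, 0]
R3 ← R3 − (2/3)·R1: [0, 0, 0, 0]
R4 ← R4 − (1/3)·R1: [0, 0, 0, 0]
R5 ← R5 + (1/3)·R1: [0, 0, 0, 0]
1 nonzero row, so rank(T) = 1.
T has 4 columns; by rank–nullity, nullity = 4 − 1 = 3.

3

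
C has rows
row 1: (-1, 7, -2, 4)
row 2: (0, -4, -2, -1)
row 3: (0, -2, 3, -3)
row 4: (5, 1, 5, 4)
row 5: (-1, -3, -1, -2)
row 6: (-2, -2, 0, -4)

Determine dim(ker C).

Row reduce to echelon form.
R4 ← R4 + (5)·R1: [0, 36, -5, 24]
R5 ← R5 − R1: [0, -10, 1, -6]
R6 ← R6 − (2)·R1: [0, -16, 4, -12]
R3 ← R3 − (1/2)·R2: [0, 0, 4, -5/2]
R4 ← R4 + (9)·R2: [0, 0, -23, 15]
R5 ← R5 − (5/2)·R2: [0, 0, 6, -7/2]
R6 ← R6 − (4)·R2: [0, 0, 12, -8]
R4 ← R4 + (23/4)·R3: [0, 0, 0, 5/8]
R5 ← R5 − (3/2)·R3: [0, 0, 0, 1/4]
R6 ← R6 − (3)·R3: [0, 0, 0, -1/2]
R5 ← R5 − (2/5)·R4: [0, 0, 0, 0]
R6 ← R6 + (4/5)·R4: [0, 0, 0, 0]
4 nonzero rows, so rank(C) = 4.
C has 4 columns; by rank–nullity, nullity = 4 − 4 = 0.

0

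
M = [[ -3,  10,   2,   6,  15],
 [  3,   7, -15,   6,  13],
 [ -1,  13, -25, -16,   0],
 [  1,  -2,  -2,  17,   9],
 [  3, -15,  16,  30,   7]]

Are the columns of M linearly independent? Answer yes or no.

yes

Row reduce M to echelon form.
R2 ← R2 + R1: [0, 17, -13, 12, 28]
R3 ← R3 − (1/3)·R1: [0, 29/3, -77/3, -18, -5]
R4 ← R4 + (1/3)·R1: [0, 4/3, -4/3, 19, 14]
R5 ← R5 + R1: [0, -5, 18, 36, 22]
R3 ← R3 − (29/51)·R2: [0, 0, -932/51, -422/17, -1067/51]
R4 ← R4 − (4/51)·R2: [0, 0, -16/51, 307/17, 602/51]
R5 ← R5 + (5/17)·R2: [0, 0, 241/17, 672/17, 514/17]
R4 ← R4 − (4/233)·R3: [0, 0, 0, 4307/233, 2834/233]
R5 ← R5 + (723/932)·R3: [0, 0, 0, 9447/466, 13053/932]
R5 ← R5 − (9447/8614)·R4: [0, 0, 0, 0, 11475/17228]
5 pivots among 5 columns.
Every column is a pivot column, so the columns are linearly independent.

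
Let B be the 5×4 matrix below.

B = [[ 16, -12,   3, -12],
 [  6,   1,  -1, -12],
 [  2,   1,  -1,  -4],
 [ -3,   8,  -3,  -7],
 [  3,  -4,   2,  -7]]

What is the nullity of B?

Row reduce to echelon form.
R2 ← R2 − (3/8)·R1: [0, 11/2, -17/8, -15/2]
R3 ← R3 − (1/8)·R1: [0, 5/2, -11/8, -5/2]
R4 ← R4 + (3/16)·R1: [0, 23/4, -39/16, -37/4]
R5 ← R5 − (3/16)·R1: [0, -7/4, 23/16, -19/4]
R3 ← R3 − (5/11)·R2: [0, 0, -9/22, 10/11]
R4 ← R4 − (23/22)·R2: [0, 0, -19/88, -31/22]
R5 ← R5 + (7/22)·R2: [0, 0, 67/88, -157/22]
R4 ← R4 − (19/36)·R3: [0, 0, 0, -17/9]
R5 ← R5 + (67/36)·R3: [0, 0, 0, -49/9]
R5 ← R5 − (49/17)·R4: [0, 0, 0, 0]
4 nonzero rows, so rank(B) = 4.
B has 4 columns; by rank–nullity, nullity = 4 − 4 = 0.

0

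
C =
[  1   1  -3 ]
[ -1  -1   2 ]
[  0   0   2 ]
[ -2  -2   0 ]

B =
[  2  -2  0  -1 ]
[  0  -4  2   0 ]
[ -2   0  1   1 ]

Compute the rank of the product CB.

2

First compute CB:
[[  8,  -6,  -1,  -4],
 [ -6,   6,   0,   3],
 [ -4,   0,   2,   2],
 [ -4,  12,  -4,   2]]
Now row reduce the product.
R2 ← R2 + (3/4)·R1: [0, 3/2, -3/4, 0]
R3 ← R3 + (1/2)·R1: [0, -3, 3/2, 0]
R4 ← R4 + (1/2)·R1: [0, 9, -9/2, 0]
R3 ← R3 + (2)·R2: [0, 0, 0, 0]
R4 ← R4 − (6)·R2: [0, 0, 0, 0]
2 nonzero rows, so rank(CB) = 2.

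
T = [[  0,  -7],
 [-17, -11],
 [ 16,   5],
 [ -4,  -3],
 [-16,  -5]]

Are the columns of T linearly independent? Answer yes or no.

yes

Row reduce T to echelon form.
Swap R1 ↔ R2
R3 ← R3 + (16/17)·R1: [0, -91/17]
R4 ← R4 − (4/17)·R1: [0, -7/17]
R5 ← R5 − (16/17)·R1: [0, 91/17]
R3 ← R3 − (13/17)·R2: [0, 0]
R4 ← R4 − (1/17)·R2: [0, 0]
R5 ← R5 + (13/17)·R2: [0, 0]
2 pivots among 2 columns.
Every column is a pivot column, so the columns are linearly independent.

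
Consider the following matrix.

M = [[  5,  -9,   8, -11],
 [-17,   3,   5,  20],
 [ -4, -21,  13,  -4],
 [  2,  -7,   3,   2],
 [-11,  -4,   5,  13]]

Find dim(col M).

Row reduce to echelon form.
R2 ← R2 + (17/5)·R1: [0, -138/5, 161/5, -87/5]
R3 ← R3 + (4/5)·R1: [0, -141/5, 97/5, -64/5]
R4 ← R4 − (2/5)·R1: [0, -17/5, -1/5, 32/5]
R5 ← R5 + (11/5)·R1: [0, -119/5, 113/5, -56/5]
R3 ← R3 − (47/46)·R2: [0, 0, -27/2, 229/46]
R4 ← R4 − (17/138)·R2: [0, 0, -25/6, 393/46]
R5 ← R5 − (119/138)·R2: [0, 0, -31/6, 175/46]
R4 ← R4 − (25/81)·R3: [0, 0, 0, 13054/1863]
R5 ← R5 − (31/81)·R3: [0, 0, 0, 3538/1863]
R5 ← R5 − (29/107)·R4: [0, 0, 0, 0]
Echelon form has 4 nonzero rows, so rank(M) = 4.
The column space has dimension equal to the rank: 4.

4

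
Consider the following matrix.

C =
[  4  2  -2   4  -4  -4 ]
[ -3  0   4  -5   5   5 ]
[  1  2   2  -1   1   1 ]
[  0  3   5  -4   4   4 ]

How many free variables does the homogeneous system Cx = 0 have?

4

Row reduce to echelon form.
R2 ← R2 + (3/4)·R1: [0, 3/2, 5/2, -2, 2, 2]
R3 ← R3 − (1/4)·R1: [0, 3/2, 5/2, -2, 2, 2]
R3 ← R3 − R2: [0, 0, 0, 0, 0, 0]
R4 ← R4 − (2)·R2: [0, 0, 0, 0, 0, 0]
2 nonzero rows, so rank(C) = 2.
C has 6 columns; by rank–nullity, nullity = 6 − 2 = 4.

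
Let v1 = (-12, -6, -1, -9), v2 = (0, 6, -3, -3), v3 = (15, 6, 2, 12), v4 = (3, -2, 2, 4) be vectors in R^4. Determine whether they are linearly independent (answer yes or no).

Form the matrix with these vectors as rows and row reduce.
R3 ← R3 + (5/4)·R1: [0, -3/2, 3/4, 3/4]
R4 ← R4 + (1/4)·R1: [0, -7/2, 7/4, 7/4]
R3 ← R3 + (1/4)·R2: [0, 0, 0, 0]
R4 ← R4 + (7/12)·R2: [0, 0, 0, 0]
2 nonzero rows, so the 4 vectors span a space of dimension 2.
Since 2 < 4, the vectors are linearly dependent.

no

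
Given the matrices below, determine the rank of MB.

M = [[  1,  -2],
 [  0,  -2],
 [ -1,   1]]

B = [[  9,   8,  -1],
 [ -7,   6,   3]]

2

First compute MB:
[[ 23,  -4,  -7],
 [ 14, -12,  -6],
 [-16,  -2,   4]]
Now row reduce the product.
R2 ← R2 − (14/23)·R1: [0, -220/23, -40/23]
R3 ← R3 + (16/23)·R1: [0, -110/23, -20/23]
R3 ← R3 − (1/2)·R2: [0, 0, 0]
2 nonzero rows, so rank(MB) = 2.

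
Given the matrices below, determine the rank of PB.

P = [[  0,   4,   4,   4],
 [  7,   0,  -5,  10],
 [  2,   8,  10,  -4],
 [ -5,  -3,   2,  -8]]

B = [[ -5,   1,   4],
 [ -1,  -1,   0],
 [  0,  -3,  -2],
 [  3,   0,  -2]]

First compute PB:
[[  8, -16, -16],
 [ -5,  22,  18],
 [-30, -36,  -4],
 [  4,  -8,  -8]]
Now row reduce the product.
R2 ← R2 + (5/8)·R1: [0, 12, 8]
R3 ← R3 + (15/4)·R1: [0, -96, -64]
R4 ← R4 − (1/2)·R1: [0, 0, 0]
R3 ← R3 + (8)·R2: [0, 0, 0]
2 nonzero rows, so rank(PB) = 2.

2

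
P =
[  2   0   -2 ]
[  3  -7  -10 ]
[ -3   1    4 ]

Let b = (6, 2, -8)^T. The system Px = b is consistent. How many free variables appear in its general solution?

Row reduce the augmented matrix [P | b].
R2 ← R2 − (3/2)·R1: [0, -7, -7, -7]
R3 ← R3 + (3/2)·R1: [0, 1, 1, 1]
R3 ← R3 + (1/7)·R2: [0, 0, 0, 0]
The echelon form has 2 nonzero rows, and every pivot lies in the first 3 columns, so rank(P) = rank([P|b]) = 2.
The system is consistent.
Free variables = (unknowns) − (rank) = 3 − 2 = 1.

1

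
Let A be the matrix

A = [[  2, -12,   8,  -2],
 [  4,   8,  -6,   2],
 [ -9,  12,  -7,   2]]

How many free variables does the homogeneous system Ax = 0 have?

Row reduce to echelon form.
R2 ← R2 − (2)·R1: [0, 32, -22, 6]
R3 ← R3 + (9/2)·R1: [0, -42, 29, -7]
R3 ← R3 + (21/16)·R2: [0, 0, 1/8, 7/8]
3 nonzero rows, so rank(A) = 3.
A has 4 columns; by rank–nullity, nullity = 4 − 3 = 1.

1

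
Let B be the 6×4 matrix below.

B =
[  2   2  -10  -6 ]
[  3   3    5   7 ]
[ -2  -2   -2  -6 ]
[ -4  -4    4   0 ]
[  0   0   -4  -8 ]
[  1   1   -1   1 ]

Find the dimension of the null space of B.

Row reduce to echelon form.
R2 ← R2 − (3/2)·R1: [0, 0, 20, 16]
R3 ← R3 + R1: [0, 0, -12, -12]
R4 ← R4 + (2)·R1: [0, 0, -16, -12]
R6 ← R6 − (1/2)·R1: [0, 0, 4, 4]
R3 ← R3 + (3/5)·R2: [0, 0, 0, -12/5]
R4 ← R4 + (4/5)·R2: [0, 0, 0, 4/5]
R5 ← R5 + (1/5)·R2: [0, 0, 0, -24/5]
R6 ← R6 − (1/5)·R2: [0, 0, 0, 4/5]
R4 ← R4 + (1/3)·R3: [0, 0, 0, 0]
R5 ← R5 − (2)·R3: [0, 0, 0, 0]
R6 ← R6 + (1/3)·R3: [0, 0, 0, 0]
3 nonzero rows, so rank(B) = 3.
B has 4 columns; by rank–nullity, nullity = 4 − 3 = 1.

1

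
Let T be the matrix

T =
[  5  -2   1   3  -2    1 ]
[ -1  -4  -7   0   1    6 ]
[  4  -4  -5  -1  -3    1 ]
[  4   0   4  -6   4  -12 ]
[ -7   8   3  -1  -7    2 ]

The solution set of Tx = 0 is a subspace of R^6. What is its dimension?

Row reduce to echelon form.
R2 ← R2 + (1/5)·R1: [0, -22/5, -34/5, 3/5, 3/5, 31/5]
R3 ← R3 − (4/5)·R1: [0, -12/5, -29/5, -17/5, -7/5, 1/5]
R4 ← R4 − (4/5)·R1: [0, 8/5, 16/5, -42/5, 28/5, -64/5]
R5 ← R5 + (7/5)·R1: [0, 26/5, 22/5, 16/5, -49/5, 17/5]
R3 ← R3 − (6/11)·R2: [0, 0, -23/11, -41/11, -19/11, -35/11]
R4 ← R4 + (4/11)·R2: [0, 0, 8/11, -90/11, 64/11, -116/11]
R5 ← R5 + (13/11)·R2: [0, 0, -40/11, 43/11, -100/11, 118/11]
R4 ← R4 + (8/23)·R3: [0, 0, 0, -218/23, 120/23, -268/23]
R5 ← R5 − (40/23)·R3: [0, 0, 0, 239/23, -140/23, 374/23]
R5 ← R5 + (239/218)·R4: [0, 0, 0, 0, -40/109, 380/109]
5 nonzero rows, so rank(T) = 5.
T has 6 columns; by rank–nullity, nullity = 6 − 5 = 1.

1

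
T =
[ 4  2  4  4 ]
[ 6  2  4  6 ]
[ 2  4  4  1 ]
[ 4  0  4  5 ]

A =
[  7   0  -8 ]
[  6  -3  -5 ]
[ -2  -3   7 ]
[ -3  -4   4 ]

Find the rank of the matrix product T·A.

3

First compute TA:
[[ 20, -34,   2],
 [ 28, -42,  -6],
 [ 27, -28,  -4],
 [  5, -32,  16]]
Now row reduce the product.
R2 ← R2 − (7/5)·R1: [0, 28/5, -44/5]
R3 ← R3 − (27/20)·R1: [0, 179/10, -67/10]
R4 ← R4 − (1/4)·R1: [0, -47/2, 31/2]
R3 ← R3 − (179/56)·R2: [0, 0, 150/7]
R4 ← R4 + (235/56)·R2: [0, 0, -150/7]
R4 ← R4 + R3: [0, 0, 0]
3 nonzero rows, so rank(TA) = 3.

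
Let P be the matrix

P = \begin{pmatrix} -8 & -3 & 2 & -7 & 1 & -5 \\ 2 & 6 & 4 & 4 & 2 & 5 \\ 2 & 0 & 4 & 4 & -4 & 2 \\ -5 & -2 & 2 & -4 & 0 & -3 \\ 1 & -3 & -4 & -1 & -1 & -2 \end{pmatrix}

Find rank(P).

Row reduce to echelon form.
R2 ← R2 + (1/4)·R1: [0, 21/4, 9/2, 9/4, 9/4, 15/4]
R3 ← R3 + (1/4)·R1: [0, -3/4, 9/2, 9/4, -15/4, 3/4]
R4 ← R4 − (5/8)·R1: [0, -1/8, 3/4, 3/8, -5/8, 1/8]
R5 ← R5 + (1/8)·R1: [0, -27/8, -15/4, -15/8, -7/8, -21/8]
R3 ← R3 + (1/7)·R2: [0, 0, 36/7, 18/7, -24/7, 9/7]
R4 ← R4 + (1/42)·R2: [0, 0, 6/7, 3/7, -4/7, 3/14]
R5 ← R5 + (9/14)·R2: [0, 0, -6/7, -3/7, 4/7, -3/14]
R4 ← R4 − (1/6)·R3: [0, 0, 0, 0, 0, 0]
R5 ← R5 + (1/6)·R3: [0, 0, 0, 0, 0, 0]
Echelon form has 3 nonzero rows, so rank(P) = 3.

3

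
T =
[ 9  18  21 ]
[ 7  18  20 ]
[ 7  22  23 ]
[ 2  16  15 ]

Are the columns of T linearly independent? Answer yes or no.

Row reduce T to echelon form.
R2 ← R2 − (7/9)·R1: [0, 4, 11/3]
R3 ← R3 − (7/9)·R1: [0, 8, 20/3]
R4 ← R4 − (2/9)·R1: [0, 12, 31/3]
R3 ← R3 − (2)·R2: [0, 0, -2/3]
R4 ← R4 − (3)·R2: [0, 0, -2/3]
R4 ← R4 − R3: [0, 0, 0]
3 pivots among 3 columns.
Every column is a pivot column, so the columns are linearly independent.

yes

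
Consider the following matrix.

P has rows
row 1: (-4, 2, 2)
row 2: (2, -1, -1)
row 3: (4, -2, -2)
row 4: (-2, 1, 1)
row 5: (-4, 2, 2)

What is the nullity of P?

Row reduce to echelon form.
R2 ← R2 + (1/2)·R1: [0, 0, 0]
R3 ← R3 + R1: [0, 0, 0]
R4 ← R4 − (1/2)·R1: [0, 0, 0]
R5 ← R5 − R1: [0, 0, 0]
1 nonzero row, so rank(P) = 1.
P has 3 columns; by rank–nullity, nullity = 3 − 1 = 2.

2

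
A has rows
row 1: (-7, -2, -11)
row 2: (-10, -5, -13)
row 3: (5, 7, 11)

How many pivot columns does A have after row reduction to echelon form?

3

Row reduce to echelon form.
R2 ← R2 − (10/7)·R1: [0, -15/7, 19/7]
R3 ← R3 + (5/7)·R1: [0, 39/7, 22/7]
R3 ← R3 + (13/5)·R2: [0, 0, 51/5]
Echelon form has 3 nonzero rows, so rank(A) = 3.
Each nonzero row contributes one pivot column: 3 pivot columns.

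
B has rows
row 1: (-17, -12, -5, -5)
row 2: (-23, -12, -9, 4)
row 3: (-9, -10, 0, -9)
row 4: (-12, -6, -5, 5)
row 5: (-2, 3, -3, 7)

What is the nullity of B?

0

Row reduce to echelon form.
R2 ← R2 − (23/17)·R1: [0, 72/17, -38/17, 183/17]
R3 ← R3 − (9/17)·R1: [0, -62/17, 45/17, -108/17]
R4 ← R4 − (12/17)·R1: [0, 42/17, -25/17, 145/17]
R5 ← R5 − (2/17)·R1: [0, 75/17, -41/17, 129/17]
R3 ← R3 + (31/36)·R2: [0, 0, 13/18, 35/12]
R4 ← R4 − (7/12)·R2: [0, 0, -1/6, 9/4]
R5 ← R5 − (25/24)·R2: [0, 0, -1/12, -29/8]
R4 ← R4 + (3/13)·R3: [0, 0, 0, 38/13]
R5 ← R5 + (3/26)·R3: [0, 0, 0, -171/52]
R5 ← R5 + (9/8)·R4: [0, 0, 0, 0]
4 nonzero rows, so rank(B) = 4.
B has 4 columns; by rank–nullity, nullity = 4 − 4 = 0.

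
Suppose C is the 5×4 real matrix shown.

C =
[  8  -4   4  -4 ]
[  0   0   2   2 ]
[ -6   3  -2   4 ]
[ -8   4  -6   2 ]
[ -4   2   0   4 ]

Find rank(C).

Row reduce to echelon form.
R3 ← R3 + (3/4)·R1: [0, 0, 1, 1]
R4 ← R4 + R1: [0, 0, -2, -2]
R5 ← R5 + (1/2)·R1: [0, 0, 2, 2]
R3 ← R3 − (1/2)·R2: [0, 0, 0, 0]
R4 ← R4 + R2: [0, 0, 0, 0]
R5 ← R5 − R2: [0, 0, 0, 0]
Echelon form has 2 nonzero rows, so rank(C) = 2.

2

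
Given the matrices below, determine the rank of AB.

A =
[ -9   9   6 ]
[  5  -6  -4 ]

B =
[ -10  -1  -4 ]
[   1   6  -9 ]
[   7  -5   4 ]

First compute AB:
[[141,  33, -21],
 [-84, -21,  18]]
Now row reduce the product.
R2 ← R2 + (28/47)·R1: [0, -63/47, 258/47]
2 nonzero rows, so rank(AB) = 2.

2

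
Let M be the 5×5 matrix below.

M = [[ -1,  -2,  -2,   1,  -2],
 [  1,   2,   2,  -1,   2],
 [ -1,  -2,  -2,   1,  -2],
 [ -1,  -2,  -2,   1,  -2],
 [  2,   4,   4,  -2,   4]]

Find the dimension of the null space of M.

4

Row reduce to echelon form.
R2 ← R2 + R1: [0, 0, 0, 0, 0]
R3 ← R3 − R1: [0, 0, 0, 0, 0]
R4 ← R4 − R1: [0, 0, 0, 0, 0]
R5 ← R5 + (2)·R1: [0, 0, 0, 0, 0]
1 nonzero row, so rank(M) = 1.
M has 5 columns; by rank–nullity, nullity = 5 − 1 = 4.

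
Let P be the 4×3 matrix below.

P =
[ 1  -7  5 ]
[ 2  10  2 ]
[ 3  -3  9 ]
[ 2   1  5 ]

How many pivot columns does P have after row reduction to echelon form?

2

Row reduce to echelon form.
R2 ← R2 − (2)·R1: [0, 24, -8]
R3 ← R3 − (3)·R1: [0, 18, -6]
R4 ← R4 − (2)·R1: [0, 15, -5]
R3 ← R3 − (3/4)·R2: [0, 0, 0]
R4 ← R4 − (5/8)·R2: [0, 0, 0]
Echelon form has 2 nonzero rows, so rank(P) = 2.
Each nonzero row contributes one pivot column: 2 pivot columns.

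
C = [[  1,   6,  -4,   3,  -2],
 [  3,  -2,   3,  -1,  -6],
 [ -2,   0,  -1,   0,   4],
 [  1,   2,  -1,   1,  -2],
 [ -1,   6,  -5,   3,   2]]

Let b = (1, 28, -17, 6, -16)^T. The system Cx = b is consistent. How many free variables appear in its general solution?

3

Row reduce the augmented matrix [C | b].
R2 ← R2 − (3)·R1: [0, -20, 15, -10, 0, 25]
R3 ← R3 + (2)·R1: [0, 12, -9, 6, 0, -15]
R4 ← R4 − R1: [0, -4, 3, -2, 0, 5]
R5 ← R5 + R1: [0, 12, -9, 6, 0, -15]
R3 ← R3 + (3/5)·R2: [0, 0, 0, 0, 0, 0]
R4 ← R4 − (1/5)·R2: [0, 0, 0, 0, 0, 0]
R5 ← R5 + (3/5)·R2: [0, 0, 0, 0, 0, 0]
The echelon form has 2 nonzero rows, and every pivot lies in the first 5 columns, so rank(C) = rank([C|b]) = 2.
The system is consistent.
Free variables = (unknowns) − (rank) = 5 − 2 = 3.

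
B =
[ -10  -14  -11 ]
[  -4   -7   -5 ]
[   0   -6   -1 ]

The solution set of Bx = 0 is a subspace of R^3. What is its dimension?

Row reduce to echelon form.
R2 ← R2 − (2/5)·R1: [0, -7/5, -3/5]
R3 ← R3 − (30/7)·R2: [0, 0, 11/7]
3 nonzero rows, so rank(B) = 3.
B has 3 columns; by rank–nullity, nullity = 3 − 3 = 0.

0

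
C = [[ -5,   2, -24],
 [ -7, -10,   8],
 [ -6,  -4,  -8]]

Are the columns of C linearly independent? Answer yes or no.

Row reduce C to echelon form.
R2 ← R2 − (7/5)·R1: [0, -64/5, 208/5]
R3 ← R3 − (6/5)·R1: [0, -32/5, 104/5]
R3 ← R3 − (1/2)·R2: [0, 0, 0]
2 pivots among 3 columns.
Only 2 < 3 pivot columns, so the columns are linearly dependent.

no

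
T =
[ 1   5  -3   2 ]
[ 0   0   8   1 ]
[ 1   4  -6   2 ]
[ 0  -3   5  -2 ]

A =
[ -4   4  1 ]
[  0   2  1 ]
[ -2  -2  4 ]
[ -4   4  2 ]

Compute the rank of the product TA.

3

First compute TA:
[[ -6,  28,  -2],
 [-20, -12,  34],
 [  0,  32, -15],
 [ -2, -24,  13]]
Now row reduce the product.
R2 ← R2 − (10/3)·R1: [0, -316/3, 122/3]
R4 ← R4 − (1/3)·R1: [0, -100/3, 41/3]
R3 ← R3 + (24/79)·R2: [0, 0, -209/79]
R4 ← R4 − (25/79)·R2: [0, 0, 63/79]
R4 ← R4 + (63/209)·R3: [0, 0, 0]
3 nonzero rows, so rank(TA) = 3.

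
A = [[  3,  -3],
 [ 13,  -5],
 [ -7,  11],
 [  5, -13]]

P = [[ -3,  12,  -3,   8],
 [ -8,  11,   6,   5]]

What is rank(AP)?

2

First compute AP:
[[ 15,   3, -27,   9],
 [  1, 101, -69,  79],
 [-67,  37,  87,  -1],
 [ 89, -83, -93, -25]]
Now row reduce the product.
R2 ← R2 − (1/15)·R1: [0, 504/5, -336/5, 392/5]
R3 ← R3 + (67/15)·R1: [0, 252/5, -168/5, 196/5]
R4 ← R4 − (89/15)·R1: [0, -504/5, 336/5, -392/5]
R3 ← R3 − (1/2)·R2: [0, 0, 0, 0]
R4 ← R4 + R2: [0, 0, 0, 0]
2 nonzero rows, so rank(AP) = 2.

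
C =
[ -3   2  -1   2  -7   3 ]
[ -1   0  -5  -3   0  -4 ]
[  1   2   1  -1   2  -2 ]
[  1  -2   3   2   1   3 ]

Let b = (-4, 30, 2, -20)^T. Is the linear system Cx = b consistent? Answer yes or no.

Row reduce the augmented matrix [C | b].
R2 ← R2 − (1/3)·R1: [0, -2/3, -14/3, -11/3, 7/3, -5, 94/3]
R3 ← R3 + (1/3)·R1: [0, 8/3, 2/3, -1/3, -1/3, -1, 2/3]
R4 ← R4 + (1/3)·R1: [0, -4/3, 8/3, 8/3, -4/3, 4, -64/3]
R3 ← R3 + (4)·R2: [0, 0, -18, -15, 9, -21, 126]
R4 ← R4 − (2)·R2: [0, 0, 12, 10, -6, 14, -84]
R4 ← R4 + (2/3)·R3: [0, 0, 0, 0, 0, 0, 0]
The echelon form has 3 nonzero rows, and every pivot lies in the first 6 columns, so rank(C) = rank([C|b]) = 3.
The system is consistent.

yes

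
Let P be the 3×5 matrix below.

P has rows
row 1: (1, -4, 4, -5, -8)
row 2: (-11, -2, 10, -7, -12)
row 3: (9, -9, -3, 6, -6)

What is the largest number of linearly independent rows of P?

Row reduce to echelon form.
R2 ← R2 + (11)·R1: [0, -46, 54, -62, -100]
R3 ← R3 − (9)·R1: [0, 27, -39, 51, 66]
R3 ← R3 + (27/46)·R2: [0, 0, -168/23, 336/23, 168/23]
Echelon form has 3 nonzero rows, so rank(P) = 3.
The rank gives the maximum number of linearly independent rows: 3.

3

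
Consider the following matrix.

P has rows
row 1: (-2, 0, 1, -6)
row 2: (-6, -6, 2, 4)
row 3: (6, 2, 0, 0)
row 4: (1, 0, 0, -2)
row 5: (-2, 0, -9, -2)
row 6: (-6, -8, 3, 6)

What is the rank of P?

Row reduce to echelon form.
R2 ← R2 − (3)·R1: [0, -6, -1, 22]
R3 ← R3 + (3)·R1: [0, 2, 3, -18]
R4 ← R4 + (1/2)·R1: [0, 0, 1/2, -5]
R5 ← R5 − R1: [0, 0, -10, 4]
R6 ← R6 − (3)·R1: [0, -8, 0, 24]
R3 ← R3 + (1/3)·R2: [0, 0, 8/3, -32/3]
R6 ← R6 − (4/3)·R2: [0, 0, 4/3, -16/3]
R4 ← R4 − (3/16)·R3: [0, 0, 0, -3]
R5 ← R5 + (15/4)·R3: [0, 0, 0, -36]
R6 ← R6 − (1/2)·R3: [0, 0, 0, 0]
R5 ← R5 − (12)·R4: [0, 0, 0, 0]
Echelon form has 4 nonzero rows, so rank(P) = 4.

4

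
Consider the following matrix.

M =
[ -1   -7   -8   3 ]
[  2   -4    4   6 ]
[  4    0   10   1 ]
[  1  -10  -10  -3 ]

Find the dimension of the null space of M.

Row reduce to echelon form.
R2 ← R2 + (2)·R1: [0, -18, -12, 12]
R3 ← R3 + (4)·R1: [0, -28, -22, 13]
R4 ← R4 + R1: [0, -17, -18, 0]
R3 ← R3 − (14/9)·R2: [0, 0, -10/3, -17/3]
R4 ← R4 − (17/18)·R2: [0, 0, -20/3, -34/3]
R4 ← R4 − (2)·R3: [0, 0, 0, 0]
3 nonzero rows, so rank(M) = 3.
M has 4 columns; by rank–nullity, nullity = 4 − 3 = 1.

1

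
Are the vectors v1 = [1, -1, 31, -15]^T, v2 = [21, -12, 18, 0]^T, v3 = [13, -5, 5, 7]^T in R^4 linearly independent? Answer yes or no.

Form the matrix with these vectors as rows and row reduce.
R2 ← R2 − (21)·R1: [0, 9, -633, 315]
R3 ← R3 − (13)·R1: [0, 8, -398, 202]
R3 ← R3 − (8/9)·R2: [0, 0, 494/3, -78]
3 nonzero rows, so the 3 vectors span a space of dimension 3.
Since 3 = 3, the vectors are linearly independent.

yes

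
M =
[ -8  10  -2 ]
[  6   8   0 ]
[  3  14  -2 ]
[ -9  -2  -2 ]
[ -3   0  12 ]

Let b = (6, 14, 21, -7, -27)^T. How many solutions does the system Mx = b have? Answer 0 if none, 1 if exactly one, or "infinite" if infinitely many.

Row reduce the augmented matrix [M | b].
R2 ← R2 + (3/4)·R1: [0, 31/2, -3/2, 37/2]
R3 ← R3 + (3/8)·R1: [0, 71/4, -11/4, 93/4]
R4 ← R4 − (9/8)·R1: [0, -53/4, 1/4, -55/4]
R5 ← R5 − (3/8)·R1: [0, -15/4, 51/4, -117/4]
R3 ← R3 − (71/62)·R2: [0, 0, -32/31, 64/31]
R4 ← R4 + (53/62)·R2: [0, 0, -32/31, 64/31]
R5 ← R5 + (15/62)·R2: [0, 0, 384/31, -768/31]
R4 ← R4 − R3: [0, 0, 0, 0]
R5 ← R5 + (12)·R3: [0, 0, 0, 0]
The echelon form has 3 nonzero rows, and every pivot lies in the first 3 columns, so rank(M) = rank([M|b]) = 3.
The system is consistent.
rank = 3 = number of unknowns, so the solution is unique.

1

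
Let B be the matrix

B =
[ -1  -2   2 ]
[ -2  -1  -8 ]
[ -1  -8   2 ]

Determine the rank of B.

3

Row reduce to echelon form.
R2 ← R2 − (2)·R1: [0, 3, -12]
R3 ← R3 − R1: [0, -6, 0]
R3 ← R3 + (2)·R2: [0, 0, -24]
Echelon form has 3 nonzero rows, so rank(B) = 3.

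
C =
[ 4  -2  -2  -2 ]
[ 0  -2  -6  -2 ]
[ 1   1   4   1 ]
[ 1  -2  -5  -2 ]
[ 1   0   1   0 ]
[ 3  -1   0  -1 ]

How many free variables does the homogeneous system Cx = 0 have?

Row reduce to echelon form.
R3 ← R3 − (1/4)·R1: [0, 3/2, 9/2, 3/2]
R4 ← R4 − (1/4)·R1: [0, -3/2, -9/2, -3/2]
R5 ← R5 − (1/4)·R1: [0, 1/2, 3/2, 1/2]
R6 ← R6 − (3/4)·R1: [0, 1/2, 3/2, 1/2]
R3 ← R3 + (3/4)·R2: [0, 0, 0, 0]
R4 ← R4 − (3/4)·R2: [0, 0, 0, 0]
R5 ← R5 + (1/4)·R2: [0, 0, 0, 0]
R6 ← R6 + (1/4)·R2: [0, 0, 0, 0]
2 nonzero rows, so rank(C) = 2.
C has 4 columns; by rank–nullity, nullity = 4 − 2 = 2.

2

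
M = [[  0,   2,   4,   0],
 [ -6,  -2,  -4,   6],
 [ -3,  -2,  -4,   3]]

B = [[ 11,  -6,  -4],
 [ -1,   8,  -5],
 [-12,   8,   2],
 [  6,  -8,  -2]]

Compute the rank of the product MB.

First compute MB:
[[-50,  48,  -2],
 [ 20, -60,  14],
 [ 35, -54,   8]]
Now row reduce the product.
R2 ← R2 + (2/5)·R1: [0, -204/5, 66/5]
R3 ← R3 + (7/10)·R1: [0, -102/5, 33/5]
R3 ← R3 − (1/2)·R2: [0, 0, 0]
2 nonzero rows, so rank(MB) = 2.

2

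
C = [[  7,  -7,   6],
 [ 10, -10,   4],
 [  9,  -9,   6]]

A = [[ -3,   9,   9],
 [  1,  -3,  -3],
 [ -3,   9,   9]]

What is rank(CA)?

First compute CA:
[[-46, 138, 138],
 [-52, 156, 156],
 [-54, 162, 162]]
Now row reduce the product.
R2 ← R2 − (26/23)·R1: [0, 0, 0]
R3 ← R3 − (27/23)·R1: [0, 0, 0]
1 nonzero row, so rank(CA) = 1.

1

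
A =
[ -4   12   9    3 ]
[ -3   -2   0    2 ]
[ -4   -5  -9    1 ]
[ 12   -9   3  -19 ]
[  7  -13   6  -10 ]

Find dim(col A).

Row reduce to echelon form.
R2 ← R2 − (3/4)·R1: [0, -11, -27/4, -1/4]
R3 ← R3 − R1: [0, -17, -18, -2]
R4 ← R4 + (3)·R1: [0, 27, 30, -10]
R5 ← R5 + (7/4)·R1: [0, 8, 87/4, -19/4]
R3 ← R3 − (17/11)·R2: [0, 0, -333/44, -71/44]
R4 ← R4 + (27/11)·R2: [0, 0, 591/44, -467/44]
R5 ← R5 + (8/11)·R2: [0, 0, 741/44, -217/44]
R4 ← R4 + (197/111)·R3: [0, 0, 0, -1496/111]
R5 ← R5 + (247/111)·R3: [0, 0, 0, -946/111]
R5 ← R5 − (43/68)·R4: [0, 0, 0, 0]
Echelon form has 4 nonzero rows, so rank(A) = 4.
The column space has dimension equal to the rank: 4.

4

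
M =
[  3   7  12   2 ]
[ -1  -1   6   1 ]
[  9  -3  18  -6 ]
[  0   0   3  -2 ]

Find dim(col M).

4

Row reduce to echelon form.
R2 ← R2 + (1/3)·R1: [0, 4/3, 10, 5/3]
R3 ← R3 − (3)·R1: [0, -24, -18, -12]
R3 ← R3 + (18)·R2: [0, 0, 162, 18]
R4 ← R4 − (1/54)·R3: [0, 0, 0, -7/3]
Echelon form has 4 nonzero rows, so rank(M) = 4.
The column space has dimension equal to the rank: 4.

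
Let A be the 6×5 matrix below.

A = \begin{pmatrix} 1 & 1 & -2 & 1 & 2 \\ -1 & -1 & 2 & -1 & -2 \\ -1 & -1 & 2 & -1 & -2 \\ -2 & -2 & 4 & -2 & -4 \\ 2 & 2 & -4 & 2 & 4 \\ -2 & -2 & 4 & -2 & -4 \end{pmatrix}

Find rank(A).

1

Row reduce to echelon form.
R2 ← R2 + R1: [0, 0, 0, 0, 0]
R3 ← R3 + R1: [0, 0, 0, 0, 0]
R4 ← R4 + (2)·R1: [0, 0, 0, 0, 0]
R5 ← R5 − (2)·R1: [0, 0, 0, 0, 0]
R6 ← R6 + (2)·R1: [0, 0, 0, 0, 0]
Echelon form has 1 nonzero row, so rank(A) = 1.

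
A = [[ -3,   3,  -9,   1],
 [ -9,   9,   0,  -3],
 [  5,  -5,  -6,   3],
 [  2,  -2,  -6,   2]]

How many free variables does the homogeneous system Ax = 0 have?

Row reduce to echelon form.
R2 ← R2 − (3)·R1: [0, 0, 27, -6]
R3 ← R3 + (5/3)·R1: [0, 0, -21, 14/3]
R4 ← R4 + (2/3)·R1: [0, 0, -12, 8/3]
R3 ← R3 + (7/9)·R2: [0, 0, 0, 0]
R4 ← R4 + (4/9)·R2: [0, 0, 0, 0]
2 nonzero rows, so rank(A) = 2.
A has 4 columns; by rank–nullity, nullity = 4 − 2 = 2.

2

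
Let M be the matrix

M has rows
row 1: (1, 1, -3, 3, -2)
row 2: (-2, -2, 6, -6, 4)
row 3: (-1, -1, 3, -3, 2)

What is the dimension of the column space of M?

1

Row reduce to echelon form.
R2 ← R2 + (2)·R1: [0, 0, 0, 0, 0]
R3 ← R3 + R1: [0, 0, 0, 0, 0]
Echelon form has 1 nonzero row, so rank(M) = 1.
The column space has dimension equal to the rank: 1.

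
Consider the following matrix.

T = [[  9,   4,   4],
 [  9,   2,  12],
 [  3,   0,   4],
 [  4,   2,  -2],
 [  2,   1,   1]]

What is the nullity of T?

Row reduce to echelon form.
R2 ← R2 − R1: [0, -2, 8]
R3 ← R3 − (1/3)·R1: [0, -4/3, 8/3]
R4 ← R4 − (4/9)·R1: [0, 2/9, -34/9]
R5 ← R5 − (2/9)·R1: [0, 1/9, 1/9]
R3 ← R3 − (2/3)·R2: [0, 0, -8/3]
R4 ← R4 + (1/9)·R2: [0, 0, -26/9]
R5 ← R5 + (1/18)·R2: [0, 0, 5/9]
R4 ← R4 − (13/12)·R3: [0, 0, 0]
R5 ← R5 + (5/24)·R3: [0, 0, 0]
3 nonzero rows, so rank(T) = 3.
T has 3 columns; by rank–nullity, nullity = 3 − 3 = 0.

0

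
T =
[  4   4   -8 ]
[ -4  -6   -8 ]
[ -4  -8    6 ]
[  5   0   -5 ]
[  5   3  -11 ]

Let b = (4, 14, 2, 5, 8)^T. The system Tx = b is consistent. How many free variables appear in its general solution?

Row reduce the augmented matrix [T | b].
R2 ← R2 + R1: [0, -2, -16, 18]
R3 ← R3 + R1: [0, -4, -2, 6]
R4 ← R4 − (5/4)·R1: [0, -5, 5, 0]
R5 ← R5 − (5/4)·R1: [0, -2, -1, 3]
R3 ← R3 − (2)·R2: [0, 0, 30, -30]
R4 ← R4 − (5/2)·R2: [0, 0, 45, -45]
R5 ← R5 − R2: [0, 0, 15, -15]
R4 ← R4 − (3/2)·R3: [0, 0, 0, 0]
R5 ← R5 − (1/2)·R3: [0, 0, 0, 0]
The echelon form has 3 nonzero rows, and every pivot lies in the first 3 columns, so rank(T) = rank([T|b]) = 3.
The system is consistent.
Free variables = (unknowns) − (rank) = 3 − 3 = 0.

0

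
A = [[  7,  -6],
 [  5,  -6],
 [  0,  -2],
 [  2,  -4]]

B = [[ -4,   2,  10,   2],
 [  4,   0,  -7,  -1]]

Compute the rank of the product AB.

2

First compute AB:
[[-52,  14, 112,  20],
 [-44,  10,  92,  16],
 [ -8,   0,  14,   2],
 [-24,   4,  48,   8]]
Now row reduce the product.
R2 ← R2 − (11/13)·R1: [0, -24/13, -36/13, -12/13]
R3 ← R3 − (2/13)·R1: [0, -28/13, -42/13, -14/13]
R4 ← R4 − (6/13)·R1: [0, -32/13, -48/13, -16/13]
R3 ← R3 − (7/6)·R2: [0, 0, 0, 0]
R4 ← R4 − (4/3)·R2: [0, 0, 0, 0]
2 nonzero rows, so rank(AB) = 2.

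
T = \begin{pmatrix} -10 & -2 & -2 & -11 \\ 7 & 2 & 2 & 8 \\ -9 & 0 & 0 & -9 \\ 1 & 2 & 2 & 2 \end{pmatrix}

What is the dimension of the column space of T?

2

Row reduce to echelon form.
R2 ← R2 + (7/10)·R1: [0, 3/5, 3/5, 3/10]
R3 ← R3 − (9/10)·R1: [0, 9/5, 9/5, 9/10]
R4 ← R4 + (1/10)·R1: [0, 9/5, 9/5, 9/10]
R3 ← R3 − (3)·R2: [0, 0, 0, 0]
R4 ← R4 − (3)·R2: [0, 0, 0, 0]
Echelon form has 2 nonzero rows, so rank(T) = 2.
The column space has dimension equal to the rank: 2.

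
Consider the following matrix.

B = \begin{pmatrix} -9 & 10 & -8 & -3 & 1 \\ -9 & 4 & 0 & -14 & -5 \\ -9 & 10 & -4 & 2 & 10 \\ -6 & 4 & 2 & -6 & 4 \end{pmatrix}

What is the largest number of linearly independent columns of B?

4

Row reduce to echelon form.
R2 ← R2 − R1: [0, -6, 8, -11, -6]
R3 ← R3 − R1: [0, 0, 4, 5, 9]
R4 ← R4 − (2/3)·R1: [0, -8/3, 22/3, -4, 10/3]
R4 ← R4 − (4/9)·R2: [0, 0, 34/9, 8/9, 6]
R4 ← R4 − (17/18)·R3: [0, 0, 0, -23/6, -5/2]
Echelon form has 4 nonzero rows, so rank(B) = 4.
The rank gives the maximum number of linearly independent columns: 4.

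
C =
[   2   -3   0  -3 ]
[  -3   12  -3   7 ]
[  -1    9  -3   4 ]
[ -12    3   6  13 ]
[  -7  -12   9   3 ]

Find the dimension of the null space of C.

2

Row reduce to echelon form.
R2 ← R2 + (3/2)·R1: [0, 15/2, -3, 5/2]
R3 ← R3 + (1/2)·R1: [0, 15/2, -3, 5/2]
R4 ← R4 + (6)·R1: [0, -15, 6, -5]
R5 ← R5 + (7/2)·R1: [0, -45/2, 9, -15/2]
R3 ← R3 − R2: [0, 0, 0, 0]
R4 ← R4 + (2)·R2: [0, 0, 0, 0]
R5 ← R5 + (3)·R2: [0, 0, 0, 0]
2 nonzero rows, so rank(C) = 2.
C has 4 columns; by rank–nullity, nullity = 4 − 2 = 2.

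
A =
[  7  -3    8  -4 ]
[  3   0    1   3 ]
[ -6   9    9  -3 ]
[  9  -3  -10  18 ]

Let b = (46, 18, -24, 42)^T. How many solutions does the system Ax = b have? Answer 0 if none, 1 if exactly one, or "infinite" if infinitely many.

Row reduce the augmented matrix [A | b].
R2 ← R2 − (3/7)·R1: [0, 9/7, -17/7, 33/7, -12/7]
R3 ← R3 + (6/7)·R1: [0, 45/7, 111/7, -45/7, 108/7]
R4 ← R4 − (9/7)·R1: [0, 6/7, -142/7, 162/7, -120/7]
R3 ← R3 − (5)·R2: [0, 0, 28, -30, 24]
R4 ← R4 − (2/3)·R2: [0, 0, -56/3, 20, -16]
R4 ← R4 + (2/3)·R3: [0, 0, 0, 0, 0]
The echelon form has 3 nonzero rows, and every pivot lies in the first 4 columns, so rank(A) = rank([A|b]) = 3.
The system is consistent.
rank = 3 < 4 unknowns, so there are infinitely many solutions.

infinite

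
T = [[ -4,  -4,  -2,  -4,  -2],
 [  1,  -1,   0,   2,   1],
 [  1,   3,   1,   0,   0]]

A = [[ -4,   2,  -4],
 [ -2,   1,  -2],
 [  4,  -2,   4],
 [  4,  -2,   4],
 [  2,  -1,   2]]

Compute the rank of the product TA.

1

First compute TA:
[[ -4,   2,  -4],
 [  8,  -4,   8],
 [ -6,   3,  -6]]
Now row reduce the product.
R2 ← R2 + (2)·R1: [0, 0, 0]
R3 ← R3 − (3/2)·R1: [0, 0, 0]
1 nonzero row, so rank(TA) = 1.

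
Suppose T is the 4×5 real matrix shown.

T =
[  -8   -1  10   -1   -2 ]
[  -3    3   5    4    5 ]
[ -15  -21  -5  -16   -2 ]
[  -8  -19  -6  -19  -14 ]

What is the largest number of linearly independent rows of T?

4

Row reduce to echelon form.
R2 ← R2 − (3/8)·R1: [0, 27/8, 5/4, 35/8, 23/4]
R3 ← R3 − (15/8)·R1: [0, -153/8, -95/4, -113/8, 7/4]
R4 ← R4 − R1: [0, -18, -16, -18, -12]
R3 ← R3 + (17/3)·R2: [0, 0, -50/3, 32/3, 103/3]
R4 ← R4 + (16/3)·R2: [0, 0, -28/3, 16/3, 56/3]
R4 ← R4 − (14/25)·R3: [0, 0, 0, -16/25, -14/25]
Echelon form has 4 nonzero rows, so rank(T) = 4.
The rank gives the maximum number of linearly independent rows: 4.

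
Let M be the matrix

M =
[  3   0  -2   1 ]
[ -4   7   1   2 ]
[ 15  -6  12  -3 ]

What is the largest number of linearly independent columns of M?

Row reduce to echelon form.
R2 ← R2 + (4/3)·R1: [0, 7, -5/3, 10/3]
R3 ← R3 − (5)·R1: [0, -6, 22, -8]
R3 ← R3 + (6/7)·R2: [0, 0, 144/7, -36/7]
Echelon form has 3 nonzero rows, so rank(M) = 3.
The rank gives the maximum number of linearly independent columns: 3.

3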